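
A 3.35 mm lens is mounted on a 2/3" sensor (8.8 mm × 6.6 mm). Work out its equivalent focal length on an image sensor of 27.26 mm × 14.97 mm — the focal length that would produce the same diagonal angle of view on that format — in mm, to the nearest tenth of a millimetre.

Sensor diagonal = √(8.8² + 6.6²) = √121.0000 ≈ 11.0000 mm.
Sensor diagonal = √(27.26² + 14.97²) = √967.2085 ≈ 31.1000 mm.
Equal angle of view means equal diagonal/f ratio, so f₂ = f₁ · (diagonal₂/diagonal₁) = 3.35 × 31.1000/11.0000.
f₂ = 3.35 × 2.82727 ≈ 9.471 mm.

9.5 mm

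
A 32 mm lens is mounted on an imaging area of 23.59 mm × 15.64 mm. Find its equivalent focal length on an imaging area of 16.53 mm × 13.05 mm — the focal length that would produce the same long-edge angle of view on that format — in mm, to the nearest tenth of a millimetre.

22.4 mm

Equal angle of view means equal width/f ratio, so f₂ = f₁ · (width₂/width₁) = 32 × 16.53/23.59.
f₂ = 32 × 0.70072 ≈ 22.423 mm.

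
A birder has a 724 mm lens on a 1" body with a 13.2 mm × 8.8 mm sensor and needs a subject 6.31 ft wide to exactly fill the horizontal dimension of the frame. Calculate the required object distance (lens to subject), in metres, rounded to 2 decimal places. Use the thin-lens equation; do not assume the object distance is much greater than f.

106.21 m

W: 6.31 ft × 304.8 mm/ft = 1923.29 mm.
Magnification m = w/W = dᵢ/dₒ; combined with 1/f = 1/dₒ + 1/dᵢ this gives dₒ = f·(1 + W/w).
dₒ = 724 mm × (1 + 1923.29/13.2) = 724 × 146.7036 ≈ 106213.429 mm = 106.213 m.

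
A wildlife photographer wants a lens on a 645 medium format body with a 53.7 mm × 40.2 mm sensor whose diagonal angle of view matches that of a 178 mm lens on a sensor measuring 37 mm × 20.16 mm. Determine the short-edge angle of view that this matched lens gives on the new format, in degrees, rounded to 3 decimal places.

Sensor diagonal = √(37² + 20.16²) = √1775.4256 ≈ 42.1358 mm.
Sensor diagonal = √(53.7² + 40.2²) = √4499.7300 ≈ 67.0800 mm.
Equal diagonal AOV ⇒ f₂ = f₁ · 67.0800/42.1358 = 178 × 1.59200 ≈ 283.3753 mm.
Short-edge AOV on the new format = 2·arctan(40.2 / (2 × 283.3753)) = 2·arctan(0.07093) ≈ 8.1145°.

8.114°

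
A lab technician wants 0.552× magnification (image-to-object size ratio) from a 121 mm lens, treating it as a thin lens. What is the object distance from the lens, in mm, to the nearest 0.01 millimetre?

With m = dᵢ/dₒ and 1/f = 1/dₒ + 1/dᵢ, substituting dᵢ = m·dₒ gives 1/f = (1 + 1/m)/dₒ, hence dₒ = f·(1 + 1/m).
dₒ = 121 × (1 + 1/0.552) = 121 × 2.81159 ≈ 340.203 mm.

340.20 mm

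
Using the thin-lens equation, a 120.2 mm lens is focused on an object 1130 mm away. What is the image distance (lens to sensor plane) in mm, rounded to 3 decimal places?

134.508 mm

1/dᵢ = 1/f − 1/dₒ = 1/120.2 − 1/1130 = 0.0074345 mm⁻¹.
dᵢ = 1/0.0074345 ≈ 134.5078 mm.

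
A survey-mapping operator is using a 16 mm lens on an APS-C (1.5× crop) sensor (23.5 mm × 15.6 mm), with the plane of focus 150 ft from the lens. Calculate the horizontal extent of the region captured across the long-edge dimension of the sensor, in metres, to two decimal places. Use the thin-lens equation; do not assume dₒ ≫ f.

dₒ: 150 ft × 304.8 mm/ft = 45720.00 mm.
Similar triangles through the lens centre give W/dₒ = w/dᵢ; with 1/f = 1/dₒ + 1/dᵢ this gives W = w·(dₒ − f)/f.
W = 23.5 mm × (45720 − 16) / 16 = 23.5 × 2856.4999 ≈ 67127.748 mm = 67.1277 m.

67.13 m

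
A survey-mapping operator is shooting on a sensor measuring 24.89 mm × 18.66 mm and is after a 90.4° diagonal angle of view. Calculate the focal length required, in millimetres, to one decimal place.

15.4 mm

Sensor diagonal = √(24.89² + 18.66²) = √967.7077 ≈ 31.1080 mm.
From α = 2·arctan(d/2f) we get f = d / (2·tan(α/2)).
With d = 31.1080 mm and α/2 = 45.2°, tan(α/2) ≈ 1.00701, so f ≈ 31.1080 / 2.01401 ≈ 15.4458 mm.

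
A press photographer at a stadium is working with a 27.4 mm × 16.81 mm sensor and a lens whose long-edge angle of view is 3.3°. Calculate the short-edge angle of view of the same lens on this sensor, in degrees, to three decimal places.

2.025°

From the long-edge AOV: f = 27.4 / (2·tan(1.65°)) = 27.4 / 0.05761 ≈ 475.5971 mm.
Short-edge AOV = 2·arctan(16.81 / (2 × 475.5971)) = 2·arctan(0.01767) ≈ 2.0249°.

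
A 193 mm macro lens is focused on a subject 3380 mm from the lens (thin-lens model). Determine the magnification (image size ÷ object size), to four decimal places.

Thin lens: 1/f = 1/dₒ + 1/dᵢ → 1/dᵢ = 1/193 − 1/3380 = 0.0048855 mm⁻¹, so dᵢ ≈ 204.6878 mm.
Magnification m = dᵢ/dₒ = 204.6878/3380 ≈ 0.06056.

0.0606×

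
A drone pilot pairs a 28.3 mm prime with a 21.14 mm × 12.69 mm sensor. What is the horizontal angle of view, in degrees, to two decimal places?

Angle of view α = 2·arctan(w/2f) with w = 21.14 mm and f = 28.3 mm.
w/2f = 0.37350; arctan(0.37350) ≈ 20.4806°, so α ≈ 40.9611°.

40.96°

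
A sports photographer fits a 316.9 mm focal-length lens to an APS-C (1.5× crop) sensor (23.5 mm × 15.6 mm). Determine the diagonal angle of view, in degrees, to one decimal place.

5.1°

Sensor diagonal = √(23.5² + 15.6²) = √795.6100 ≈ 28.2066 mm.
Angle of view α = 2·arctan(d/2f) with d = 28.2066 mm and f = 316.9 mm.
d/2f = 0.04450; arctan(0.04450) ≈ 2.5482°, so α ≈ 5.0964°.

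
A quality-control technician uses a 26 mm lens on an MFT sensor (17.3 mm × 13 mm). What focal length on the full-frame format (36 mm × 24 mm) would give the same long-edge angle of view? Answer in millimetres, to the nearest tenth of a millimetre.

Equal angle of view means equal width/f ratio, so f₂ = f₁ · (width₂/width₁) = 26 × 36/17.3.
f₂ = 26 × 2.08092 ≈ 54.104 mm.

54.1 mm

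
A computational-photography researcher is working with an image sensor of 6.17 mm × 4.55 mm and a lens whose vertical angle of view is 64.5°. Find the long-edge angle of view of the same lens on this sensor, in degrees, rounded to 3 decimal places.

From the vertical AOV: f = 4.55 / (2·tan(32.25°)) = 4.55 / 1.26191 ≈ 3.6057 mm.
Long-edge AOV = 2·arctan(6.17 / (2 × 3.6057)) = 2·arctan(0.85560) ≈ 81.1006°.

81.101°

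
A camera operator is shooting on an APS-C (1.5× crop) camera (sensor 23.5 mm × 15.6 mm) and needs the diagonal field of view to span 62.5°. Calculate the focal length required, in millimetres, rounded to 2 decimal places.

23.24 mm

Sensor diagonal = √(23.5² + 15.6²) = √795.6100 ≈ 28.2066 mm.
From α = 2·arctan(d/2f) we get f = d / (2·tan(α/2)).
With d = 28.2066 mm and α/2 = 31.25°, tan(α/2) ≈ 0.60681, so f ≈ 28.2066 / 1.21363 ≈ 23.2415 mm.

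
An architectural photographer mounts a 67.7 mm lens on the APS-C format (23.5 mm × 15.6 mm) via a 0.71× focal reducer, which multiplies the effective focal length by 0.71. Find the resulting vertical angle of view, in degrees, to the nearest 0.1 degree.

Effective focal length f = 67.7 × 0.71 = 48.067 mm.
α = 2·arctan(15.6 / (2 × 48.067)) = 2·arctan(0.16227) ≈ 18.4345°.

18.4°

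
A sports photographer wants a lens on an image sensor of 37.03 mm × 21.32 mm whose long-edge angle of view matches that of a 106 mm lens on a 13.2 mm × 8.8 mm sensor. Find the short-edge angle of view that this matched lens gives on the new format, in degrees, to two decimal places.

4.11°

Equal long-edge AOV ⇒ f₂ = f₁ · 37.03/13.2 = 106 × 2.80530 ≈ 297.3621 mm.
Short-edge AOV on the new format = 2·arctan(21.32 / (2 × 297.3621)) = 2·arctan(0.03585) ≈ 4.1062°.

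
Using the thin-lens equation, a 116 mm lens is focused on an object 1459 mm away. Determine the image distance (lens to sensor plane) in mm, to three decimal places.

126.019 mm

1/dᵢ = 1/f − 1/dₒ = 1/116 − 1/1459 = 0.0079353 mm⁻¹.
dᵢ = 1/0.0079353 ≈ 126.0194 mm.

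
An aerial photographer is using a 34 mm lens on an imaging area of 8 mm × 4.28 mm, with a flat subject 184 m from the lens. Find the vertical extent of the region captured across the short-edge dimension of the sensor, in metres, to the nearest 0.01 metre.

23.16 m

dₒ: 184 m = 184000 mm.
Similar triangles through the lens centre give W/dₒ = h/dᵢ; with 1/f = 1/dₒ + 1/dᵢ this gives W = h·(dₒ − f)/f.
W = 4.28 mm × (184000 − 34) / 34 = 4.28 × 5410.7647 ≈ 23158.073 mm = 23.1581 m.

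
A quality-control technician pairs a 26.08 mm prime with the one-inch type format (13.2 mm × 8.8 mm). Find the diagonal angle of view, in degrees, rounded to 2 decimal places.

Sensor diagonal = √(13.2² + 8.8²) = √251.6800 ≈ 15.8644 mm.
Angle of view α = 2·arctan(d/2f) with d = 15.8644 mm and f = 26.08 mm.
d/2f = 0.30415; arctan(0.30415) ≈ 16.9171°, so α ≈ 33.8342°.

33.83°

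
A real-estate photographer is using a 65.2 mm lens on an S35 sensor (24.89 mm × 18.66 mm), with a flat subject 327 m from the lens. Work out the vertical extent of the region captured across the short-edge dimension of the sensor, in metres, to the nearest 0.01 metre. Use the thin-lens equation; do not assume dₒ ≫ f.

dₒ: 327 m = 327000 mm.
Similar triangles through the lens centre give W/dₒ = h/dᵢ; with 1/f = 1/dₒ + 1/dᵢ this gives W = h·(dₒ − f)/f.
W = 18.66 mm × (327000 − 65.2) / 65.2 = 18.66 × 5014.3374 ≈ 93567.536 mm = 93.5675 m.

93.57 m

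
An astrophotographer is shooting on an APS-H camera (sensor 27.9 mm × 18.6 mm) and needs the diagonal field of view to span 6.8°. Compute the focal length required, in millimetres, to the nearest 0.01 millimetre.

Sensor diagonal = √(27.9² + 18.6²) = √1124.3700 ≈ 33.5316 mm.
From α = 2·arctan(d/2f) we get f = d / (2·tan(α/2)).
With d = 33.5316 mm and α/2 = 3.4°, tan(α/2) ≈ 0.05941, so f ≈ 33.5316 / 0.11882 ≈ 282.2007 mm.

282.20 mm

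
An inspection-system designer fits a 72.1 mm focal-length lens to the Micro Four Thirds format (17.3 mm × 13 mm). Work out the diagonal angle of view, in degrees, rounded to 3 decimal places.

17.069°

Sensor diagonal = √(17.3² + 13²) = √468.2900 ≈ 21.6400 mm.
Angle of view α = 2·arctan(d/2f) with d = 21.6400 mm and f = 72.1 mm.
d/2f = 0.15007; arctan(0.15007) ≈ 8.5347°, so α ≈ 17.0693°.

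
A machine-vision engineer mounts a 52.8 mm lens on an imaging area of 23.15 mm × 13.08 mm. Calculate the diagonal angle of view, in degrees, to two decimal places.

Sensor diagonal = √(23.15² + 13.08²) = √707.0089 ≈ 26.5896 mm.
Angle of view α = 2·arctan(d/2f) with d = 26.5896 mm and f = 52.8 mm.
d/2f = 0.25180; arctan(0.25180) ≈ 14.1330°, so α ≈ 28.2661°.

28.27°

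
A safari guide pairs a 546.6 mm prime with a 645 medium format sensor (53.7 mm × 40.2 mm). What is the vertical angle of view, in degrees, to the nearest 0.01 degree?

4.21°

Angle of view α = 2·arctan(h/2f) with h = 40.2 mm and f = 546.6 mm.
h/2f = 0.03677; arctan(0.03677) ≈ 2.1060°, so α ≈ 4.2120°.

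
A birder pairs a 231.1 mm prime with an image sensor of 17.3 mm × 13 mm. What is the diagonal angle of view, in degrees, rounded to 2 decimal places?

5.36°

Sensor diagonal = √(17.3² + 13²) = √468.2900 ≈ 21.6400 mm.
Angle of view α = 2·arctan(d/2f) with d = 21.6400 mm and f = 231.1 mm.
d/2f = 0.04682; arctan(0.04682) ≈ 2.6806°, so α ≈ 5.3612°.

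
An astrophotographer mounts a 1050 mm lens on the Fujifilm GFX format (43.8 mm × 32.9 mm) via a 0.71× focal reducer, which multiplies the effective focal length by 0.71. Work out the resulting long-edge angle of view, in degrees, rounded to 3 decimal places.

Effective focal length f = 1050 × 0.71 = 745.5 mm.
α = 2·arctan(43.8 / (2 × 745.5)) = 2·arctan(0.02938) ≈ 3.3653°.

3.365°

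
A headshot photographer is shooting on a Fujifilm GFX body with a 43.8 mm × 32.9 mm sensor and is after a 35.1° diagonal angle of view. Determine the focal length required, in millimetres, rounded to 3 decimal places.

Sensor diagonal = √(43.8² + 32.9²) = √3000.8500 ≈ 54.7800 mm.
From α = 2·arctan(d/2f) we get f = d / (2·tan(α/2)).
With d = 54.7800 mm and α/2 = 17.55°, tan(α/2) ≈ 0.31626, so f ≈ 54.7800 / 0.63252 ≈ 86.6064 mm.

86.606 mm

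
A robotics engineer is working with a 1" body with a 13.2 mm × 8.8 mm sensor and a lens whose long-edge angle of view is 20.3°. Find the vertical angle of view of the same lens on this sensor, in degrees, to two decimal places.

From the long-edge AOV: f = 13.2 / (2·tan(10.15°)) = 13.2 / 0.35806 ≈ 36.8658 mm.
Vertical AOV = 2·arctan(8.8 / (2 × 36.8658)) = 2·arctan(0.11935) ≈ 13.6123°.

13.61°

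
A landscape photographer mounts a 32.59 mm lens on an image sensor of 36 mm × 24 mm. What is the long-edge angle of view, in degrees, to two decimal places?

Angle of view α = 2·arctan(w/2f) with w = 36 mm and f = 32.59 mm.
w/2f = 0.55232; arctan(0.55232) ≈ 28.9126°, so α ≈ 57.8252°.

57.83°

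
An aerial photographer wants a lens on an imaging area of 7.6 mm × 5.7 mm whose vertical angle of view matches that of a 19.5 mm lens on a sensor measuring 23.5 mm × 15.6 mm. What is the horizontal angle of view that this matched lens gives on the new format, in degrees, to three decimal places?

56.145°

Equal vertical AOV ⇒ f₂ = f₁ · 5.7/15.6 = 19.5 × 0.36538 ≈ 7.1250 mm.
Horizontal AOV on the new format = 2·arctan(7.6 / (2 × 7.1250)) = 2·arctan(0.53333) ≈ 56.1450°.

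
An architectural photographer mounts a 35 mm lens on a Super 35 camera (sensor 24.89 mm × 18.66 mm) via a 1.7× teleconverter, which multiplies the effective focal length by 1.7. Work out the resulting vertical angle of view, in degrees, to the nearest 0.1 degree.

17.8°

Effective focal length f = 35 × 1.7 = 59.5 mm.
α = 2·arctan(18.66 / (2 × 59.5)) = 2·arctan(0.15681) ≈ 17.8236°.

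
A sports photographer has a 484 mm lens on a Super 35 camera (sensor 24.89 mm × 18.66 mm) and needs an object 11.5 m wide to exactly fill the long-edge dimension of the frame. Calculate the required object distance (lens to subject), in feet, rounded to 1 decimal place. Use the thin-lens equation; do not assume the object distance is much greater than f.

W: 11.5 m = 11500 mm.
Magnification m = w/W = dᵢ/dₒ; combined with 1/f = 1/dₒ + 1/dᵢ this gives dₒ = f·(1 + W/w).
dₒ = 484 mm × (1 + 11500/24.89) = 484 × 463.0329 ≈ 224107.945 mm = 224107.945/304.8 ft = 735.262 ft.

735.3 ft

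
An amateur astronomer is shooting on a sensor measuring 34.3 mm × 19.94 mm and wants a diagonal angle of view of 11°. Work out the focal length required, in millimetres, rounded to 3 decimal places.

Sensor diagonal = √(34.3² + 19.94²) = √1574.0936 ≈ 39.6748 mm.
From α = 2·arctan(d/2f) we get f = d / (2·tan(α/2)).
With d = 39.6748 mm and α/2 = 5.5°, tan(α/2) ≈ 0.09629, so f ≈ 39.6748 / 0.19258 ≈ 206.0195 mm.

206.020 mm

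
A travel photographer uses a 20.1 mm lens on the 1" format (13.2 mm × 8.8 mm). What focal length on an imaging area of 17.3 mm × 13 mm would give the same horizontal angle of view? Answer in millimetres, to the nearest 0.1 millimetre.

Equal angle of view means equal width/f ratio, so f₂ = f₁ · (width₂/width₁) = 20.1 × 17.3/13.2.
f₂ = 20.1 × 1.31061 ≈ 26.343 mm.

26.3 mm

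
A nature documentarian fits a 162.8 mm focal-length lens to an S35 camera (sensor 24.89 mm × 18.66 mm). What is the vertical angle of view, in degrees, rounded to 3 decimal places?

6.560°

Angle of view α = 2·arctan(h/2f) with h = 18.66 mm and f = 162.8 mm.
h/2f = 0.05731; arctan(0.05731) ≈ 3.2800°, so α ≈ 6.5600°.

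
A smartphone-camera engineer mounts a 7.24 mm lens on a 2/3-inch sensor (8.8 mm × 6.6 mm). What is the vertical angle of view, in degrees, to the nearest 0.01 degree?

Angle of view α = 2·arctan(h/2f) with h = 6.6 mm and f = 7.24 mm.
h/2f = 0.45580; arctan(0.45580) ≈ 24.5036°, so α ≈ 49.0071°.

49.01°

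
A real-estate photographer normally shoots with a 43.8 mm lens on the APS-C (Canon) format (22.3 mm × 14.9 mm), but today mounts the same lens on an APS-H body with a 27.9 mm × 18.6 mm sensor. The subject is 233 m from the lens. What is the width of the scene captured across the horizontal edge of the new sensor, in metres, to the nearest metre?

The focal length stays 43.8 mm; the relevant sensor dimension is now w = 27.9 mm. Object distance dₒ = 233 m = 233000 mm.
Thin-lens field width W = w·(dₒ − f)/f = 27.9 × (233000 − 43.8)/43.8 ≈ 148389.908 mm = 148.39 m.

148 m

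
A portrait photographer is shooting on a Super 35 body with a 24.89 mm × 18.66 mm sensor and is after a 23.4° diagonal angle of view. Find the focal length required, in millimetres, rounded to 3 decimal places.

75.107 mm

Sensor diagonal = √(24.89² + 18.66²) = √967.7077 ≈ 31.1080 mm.
From α = 2·arctan(d/2f) we get f = d / (2·tan(α/2)).
With d = 31.1080 mm and α/2 = 11.7°, tan(α/2) ≈ 0.20709, so f ≈ 31.1080 / 0.41418 ≈ 75.1074 mm.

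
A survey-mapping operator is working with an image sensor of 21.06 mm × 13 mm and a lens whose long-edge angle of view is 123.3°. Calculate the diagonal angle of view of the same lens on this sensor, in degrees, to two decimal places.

130.68°

From the long-edge AOV: f = 21.06 / (2·tan(61.65°)) = 21.06 / 3.70665 ≈ 5.6817 mm.
Sensor diagonal = √(21.06² + 13²) = √612.5236 ≈ 24.7492 mm.
Diagonal AOV = 2·arctan(24.7492 / (2 × 5.6817)) = 2·arctan(2.17798) ≈ 130.6765°.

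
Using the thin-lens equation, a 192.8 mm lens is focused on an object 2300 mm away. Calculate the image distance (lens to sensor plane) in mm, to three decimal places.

1/dᵢ = 1/f − 1/dₒ = 1/192.8 − 1/2300 = 0.0047519 mm⁻¹.
dᵢ = 1/0.0047519 ≈ 210.4404 mm.

210.440 mm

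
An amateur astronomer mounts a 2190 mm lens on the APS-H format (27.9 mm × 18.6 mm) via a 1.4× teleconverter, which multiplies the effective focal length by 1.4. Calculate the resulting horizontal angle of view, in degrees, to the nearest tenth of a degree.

Effective focal length f = 2190 × 1.4 = 3066 mm.
α = 2·arctan(27.9 / (2 × 3066)) = 2·arctan(0.00455) ≈ 0.5214°.

0.5°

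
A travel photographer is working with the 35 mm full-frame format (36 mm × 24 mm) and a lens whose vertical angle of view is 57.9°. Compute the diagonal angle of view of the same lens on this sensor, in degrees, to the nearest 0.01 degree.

From the vertical AOV: f = 24 / (2·tan(28.95°)) = 24 / 1.10634 ≈ 21.6932 mm.
Sensor diagonal = √(36² + 24²) = √1872.0000 ≈ 43.2666 mm.
Diagonal AOV = 2·arctan(43.2666 / (2 × 21.6932)) = 2·arctan(0.99724) ≈ 89.8416°.

89.84°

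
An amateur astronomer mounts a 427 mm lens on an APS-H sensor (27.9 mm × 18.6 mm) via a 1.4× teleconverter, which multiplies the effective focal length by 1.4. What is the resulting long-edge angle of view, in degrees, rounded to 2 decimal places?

2.67°

Effective focal length f = 427 × 1.4 = 597.8 mm.
α = 2·arctan(27.9 / (2 × 597.8)) = 2·arctan(0.02334) ≈ 2.6736°.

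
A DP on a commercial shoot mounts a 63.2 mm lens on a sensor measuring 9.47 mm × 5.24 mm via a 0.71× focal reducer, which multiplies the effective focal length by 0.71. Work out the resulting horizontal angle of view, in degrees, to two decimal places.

12.05°

Effective focal length f = 63.2 × 0.71 = 44.872 mm.
α = 2·arctan(9.47 / (2 × 44.872)) = 2·arctan(0.10552) ≈ 12.0474°.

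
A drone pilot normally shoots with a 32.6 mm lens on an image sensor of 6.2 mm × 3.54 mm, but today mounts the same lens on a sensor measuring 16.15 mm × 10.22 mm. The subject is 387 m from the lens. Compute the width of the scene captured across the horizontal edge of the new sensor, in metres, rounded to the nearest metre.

The focal length stays 32.6 mm; the relevant sensor dimension is now w = 16.15 mm. Object distance dₒ = 387 m = 387000 mm.
Thin-lens field width W = w·(dₒ − f)/f = 16.15 × (387000 − 32.6)/32.6 ≈ 191703.175 mm = 191.703 m.

192 m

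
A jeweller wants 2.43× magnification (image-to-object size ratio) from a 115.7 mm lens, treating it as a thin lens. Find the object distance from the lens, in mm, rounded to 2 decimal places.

163.31 mm

With m = dᵢ/dₒ and 1/f = 1/dₒ + 1/dᵢ, substituting dᵢ = m·dₒ gives 1/f = (1 + 1/m)/dₒ, hence dₒ = f·(1 + 1/m).
dₒ = 115.7 × (1 + 1/2.43) = 115.7 × 1.41152 ≈ 163.313 mm.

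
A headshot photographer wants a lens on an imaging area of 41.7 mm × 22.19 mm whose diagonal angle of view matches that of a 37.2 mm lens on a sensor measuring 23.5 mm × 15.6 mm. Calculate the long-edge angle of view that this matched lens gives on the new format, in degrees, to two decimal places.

Sensor diagonal = √(23.5² + 15.6²) = √795.6100 ≈ 28.2066 mm.
Sensor diagonal = √(41.7² + 22.19²) = √2231.2861 ≈ 47.2365 mm.
Equal diagonal AOV ⇒ f₂ = f₁ · 47.2365/28.2066 = 37.2 × 1.67466 ≈ 62.2975 mm.
Long-edge AOV on the new format = 2·arctan(41.7 / (2 × 62.2975)) = 2·arctan(0.33468) ≈ 37.0092°.

37.01°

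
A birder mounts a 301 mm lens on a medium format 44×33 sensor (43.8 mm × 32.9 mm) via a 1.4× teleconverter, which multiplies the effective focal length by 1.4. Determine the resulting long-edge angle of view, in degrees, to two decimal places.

Effective focal length f = 301 × 1.4 = 421.4 mm.
α = 2·arctan(43.8 / (2 × 421.4)) = 2·arctan(0.05197) ≈ 5.9499°.

5.95°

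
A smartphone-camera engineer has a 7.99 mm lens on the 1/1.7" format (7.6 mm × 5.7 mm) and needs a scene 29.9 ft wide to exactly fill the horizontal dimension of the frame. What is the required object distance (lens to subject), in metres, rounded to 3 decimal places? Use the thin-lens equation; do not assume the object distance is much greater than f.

W: 29.9 ft × 304.8 mm/ft = 9113.52 mm.
Magnification m = w/W = dᵢ/dₒ; combined with 1/f = 1/dₒ + 1/dᵢ this gives dₒ = f·(1 + W/w).
dₒ = 7.99 mm × (1 + 9113.52/7.6) = 7.99 × 1200.1473 ≈ 9589.177 mm = 9.58918 m.

9.589 m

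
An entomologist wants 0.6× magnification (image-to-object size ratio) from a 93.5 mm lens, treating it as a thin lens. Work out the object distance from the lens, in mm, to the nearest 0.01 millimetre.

249.33 mm

With m = dᵢ/dₒ and 1/f = 1/dₒ + 1/dᵢ, substituting dᵢ = m·dₒ gives 1/f = (1 + 1/m)/dₒ, hence dₒ = f·(1 + 1/m).
dₒ = 93.5 × (1 + 1/0.6) = 93.5 × 2.66667 ≈ 249.333 mm.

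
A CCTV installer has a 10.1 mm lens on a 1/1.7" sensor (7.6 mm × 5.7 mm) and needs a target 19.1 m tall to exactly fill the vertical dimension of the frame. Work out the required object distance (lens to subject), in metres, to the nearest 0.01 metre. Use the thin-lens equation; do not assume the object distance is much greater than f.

33.85 m

W: 19.1 m = 19100 mm.
Magnification m = h/W = dᵢ/dₒ; combined with 1/f = 1/dₒ + 1/dᵢ this gives dₒ = f·(1 + W/h).
dₒ = 10.1 mm × (1 + 19100/5.7) = 10.1 × 3351.8772 ≈ 33853.960 mm = 33.854 m.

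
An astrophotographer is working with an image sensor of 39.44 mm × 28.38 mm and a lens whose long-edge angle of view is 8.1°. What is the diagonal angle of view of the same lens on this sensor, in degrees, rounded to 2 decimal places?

From the long-edge AOV: f = 39.44 / (2·tan(4.05°)) = 39.44 / 0.14161 ≈ 278.5161 mm.
Sensor diagonal = √(39.44² + 28.38²) = √2360.9380 ≈ 48.5895 mm.
Diagonal AOV = 2·arctan(48.5895 / (2 × 278.5161)) = 2·arctan(0.08723) ≈ 9.9705°.

9.97°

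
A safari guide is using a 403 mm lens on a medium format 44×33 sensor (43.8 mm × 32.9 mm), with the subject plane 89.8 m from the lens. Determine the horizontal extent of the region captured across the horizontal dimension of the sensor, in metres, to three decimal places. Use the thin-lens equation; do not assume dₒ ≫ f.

dₒ: 89.8 m = 89800 mm.
Similar triangles through the lens centre give W/dₒ = w/dᵢ; with 1/f = 1/dₒ + 1/dᵢ this gives W = w·(dₒ − f)/f.
W = 43.8 mm × (89800 − 403) / 403 = 43.8 × 221.8288 ≈ 9716.101 mm = 9.7161 m.

9.716 m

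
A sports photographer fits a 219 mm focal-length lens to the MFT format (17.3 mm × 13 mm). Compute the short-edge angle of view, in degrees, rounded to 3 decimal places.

3.400°

Angle of view α = 2·arctan(h/2f) with h = 13 mm and f = 219 mm.
h/2f = 0.02968; arctan(0.02968) ≈ 1.7001°, so α ≈ 3.4001°.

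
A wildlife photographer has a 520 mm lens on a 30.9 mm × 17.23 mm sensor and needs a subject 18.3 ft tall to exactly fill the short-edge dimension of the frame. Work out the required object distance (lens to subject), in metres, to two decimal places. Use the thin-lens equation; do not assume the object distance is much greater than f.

168.86 m

W: 18.3 ft × 304.8 mm/ft = 5577.84 mm.
Magnification m = h/W = dᵢ/dₒ; combined with 1/f = 1/dₒ + 1/dᵢ this gives dₒ = f·(1 + W/h).
dₒ = 520 mm × (1 + 5577.84/17.23) = 520 × 324.7284 ≈ 168858.753 mm = 168.859 m.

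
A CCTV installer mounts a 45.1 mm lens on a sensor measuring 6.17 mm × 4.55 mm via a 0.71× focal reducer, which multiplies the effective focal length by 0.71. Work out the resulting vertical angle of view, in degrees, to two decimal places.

Effective focal length f = 45.1 × 0.71 = 32.021 mm.
α = 2·arctan(4.55 / (2 × 32.021)) = 2·arctan(0.07105) ≈ 8.1277°.

8.13°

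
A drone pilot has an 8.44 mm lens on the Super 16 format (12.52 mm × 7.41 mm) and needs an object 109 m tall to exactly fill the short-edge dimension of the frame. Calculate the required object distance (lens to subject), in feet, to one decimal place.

407.3 ft

W: 109 m = 109000 mm.
Magnification m = h/W = dᵢ/dₒ; combined with 1/f = 1/dₒ + 1/dᵢ this gives dₒ = f·(1 + W/h).
dₒ = 8.44 mm × (1 + 109000/7.41) = 8.44 × 14710.8516 ≈ 124159.587 mm = 124159.587/304.8 ft = 407.348 ft.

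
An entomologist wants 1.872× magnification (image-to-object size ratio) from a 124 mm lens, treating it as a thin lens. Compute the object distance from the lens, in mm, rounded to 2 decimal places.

With m = dᵢ/dₒ and 1/f = 1/dₒ + 1/dᵢ, substituting dᵢ = m·dₒ gives 1/f = (1 + 1/m)/dₒ, hence dₒ = f·(1 + 1/m).
dₒ = 124 × (1 + 1/1.872) = 124 × 1.53419 ≈ 190.239 mm.

190.24 mm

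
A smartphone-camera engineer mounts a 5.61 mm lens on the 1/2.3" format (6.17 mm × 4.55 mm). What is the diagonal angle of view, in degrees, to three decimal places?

68.687°

Sensor diagonal = √(6.17² + 4.55²) = √58.7714 ≈ 7.6663 mm.
Angle of view α = 2·arctan(d/2f) with d = 7.6663 mm and f = 5.61 mm.
d/2f = 0.68327; arctan(0.68327) ≈ 34.3435°, so α ≈ 68.6870°.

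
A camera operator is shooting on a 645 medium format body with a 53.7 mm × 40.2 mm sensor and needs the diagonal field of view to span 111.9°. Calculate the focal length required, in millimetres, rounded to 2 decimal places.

Sensor diagonal = √(53.7² + 40.2²) = √4499.7300 ≈ 67.0800 mm.
From α = 2·arctan(d/2f) we get f = d / (2·tan(α/2)).
With d = 67.0800 mm and α/2 = 55.95°, tan(α/2) ≈ 1.47977, so f ≈ 67.0800 / 2.95955 ≈ 22.6656 mm.

22.67 mm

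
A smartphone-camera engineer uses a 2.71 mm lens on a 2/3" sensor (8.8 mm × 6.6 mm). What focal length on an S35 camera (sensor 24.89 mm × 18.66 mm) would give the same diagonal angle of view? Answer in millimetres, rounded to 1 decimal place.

7.7 mm

Sensor diagonal = √(8.8² + 6.6²) = √121.0000 ≈ 11.0000 mm.
Sensor diagonal = √(24.89² + 18.66²) = √967.7077 ≈ 31.1080 mm.
Equal angle of view means equal diagonal/f ratio, so f₂ = f₁ · (diagonal₂/diagonal₁) = 2.71 × 31.1080/11.0000.
f₂ = 2.71 × 2.82800 ≈ 7.664 mm.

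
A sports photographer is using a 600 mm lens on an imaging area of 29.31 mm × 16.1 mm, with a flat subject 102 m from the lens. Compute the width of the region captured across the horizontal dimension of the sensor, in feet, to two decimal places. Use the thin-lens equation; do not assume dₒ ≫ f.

dₒ: 102 m = 102000 mm.
Similar triangles through the lens centre give W/dₒ = w/dᵢ; with 1/f = 1/dₒ + 1/dᵢ this gives W = w·(dₒ − f)/f.
W = 29.31 mm × (102000 − 600) / 600 = 29.31 × 169.0000 ≈ 4953.390 mm = 4953.390/304.8 ft = 16.2513 ft.

16.25 ft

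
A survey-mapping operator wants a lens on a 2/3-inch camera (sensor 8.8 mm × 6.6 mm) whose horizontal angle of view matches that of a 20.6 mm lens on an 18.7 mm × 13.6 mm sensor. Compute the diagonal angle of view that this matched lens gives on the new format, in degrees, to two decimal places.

Equal horizontal AOV ⇒ f₂ = f₁ · 8.8/18.7 = 20.6 × 0.47059 ≈ 9.6941 mm.
Sensor diagonal = √(8.8² + 6.6²) = √121.0000 ≈ 11.0000 mm.
Diagonal AOV on the new format = 2·arctan(11.0000 / (2 × 9.6941)) = 2·arctan(0.56735) ≈ 59.1372°.

59.14°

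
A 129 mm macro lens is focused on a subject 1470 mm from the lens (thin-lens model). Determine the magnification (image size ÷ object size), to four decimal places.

Thin lens: 1/f = 1/dₒ + 1/dᵢ → 1/dᵢ = 1/129 − 1/1470 = 0.0070717 mm⁻¹, so dᵢ ≈ 141.4094 mm.
Magnification m = dᵢ/dₒ = 141.4094/1470 ≈ 0.09620.

0.0962×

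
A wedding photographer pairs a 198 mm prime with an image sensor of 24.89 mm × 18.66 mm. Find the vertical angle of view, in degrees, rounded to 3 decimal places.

Angle of view α = 2·arctan(h/2f) with h = 18.66 mm and f = 198 mm.
h/2f = 0.04712; arctan(0.04712) ≈ 2.6979°, so α ≈ 5.3957°.

5.396°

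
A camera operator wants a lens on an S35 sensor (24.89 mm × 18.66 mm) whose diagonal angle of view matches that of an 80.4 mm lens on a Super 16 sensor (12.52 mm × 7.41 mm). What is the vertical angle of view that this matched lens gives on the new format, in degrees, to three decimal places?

Sensor diagonal = √(12.52² + 7.41²) = √211.6585 ≈ 14.5485 mm.
Sensor diagonal = √(24.89² + 18.66²) = √967.7077 ≈ 31.1080 mm.
Equal diagonal AOV ⇒ f₂ = f₁ · 31.1080/14.5485 = 80.4 × 2.13823 ≈ 171.9136 mm.
Vertical AOV on the new format = 2·arctan(18.66 / (2 × 171.9136)) = 2·arctan(0.05427) ≈ 6.2130°.

6.213°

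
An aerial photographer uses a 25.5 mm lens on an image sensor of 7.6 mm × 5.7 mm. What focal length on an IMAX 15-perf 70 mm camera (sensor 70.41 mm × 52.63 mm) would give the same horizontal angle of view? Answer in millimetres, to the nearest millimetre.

236 mm

Equal angle of view means equal width/f ratio, so f₂ = f₁ · (width₂/width₁) = 25.5 × 70.41/7.6.
f₂ = 25.5 × 9.26447 ≈ 236.244 mm.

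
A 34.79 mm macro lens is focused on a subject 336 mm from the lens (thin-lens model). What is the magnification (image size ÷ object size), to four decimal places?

0.1155×

Thin lens: 1/f = 1/dₒ + 1/dᵢ → 1/dᵢ = 1/34.79 − 1/336 = 0.0257677 mm⁻¹, so dᵢ ≈ 38.8083 mm.
Magnification m = dᵢ/dₒ = 38.8083/336 ≈ 0.11550.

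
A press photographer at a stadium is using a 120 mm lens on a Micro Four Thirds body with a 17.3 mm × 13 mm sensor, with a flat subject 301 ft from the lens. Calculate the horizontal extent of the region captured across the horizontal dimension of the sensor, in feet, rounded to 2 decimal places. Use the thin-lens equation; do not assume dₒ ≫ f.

43.34 ft

dₒ: 301 ft × 304.8 mm/ft = 91744.80 mm.
Similar triangles through the lens centre give W/dₒ = w/dᵢ; with 1/f = 1/dₒ + 1/dᵢ this gives W = w·(dₒ − f)/f.
W = 17.3 mm × (91744.8 − 120) / 120 = 17.3 × 763.5400 ≈ 13209.242 mm = 13209.242/304.8 ft = 43.3374 ft.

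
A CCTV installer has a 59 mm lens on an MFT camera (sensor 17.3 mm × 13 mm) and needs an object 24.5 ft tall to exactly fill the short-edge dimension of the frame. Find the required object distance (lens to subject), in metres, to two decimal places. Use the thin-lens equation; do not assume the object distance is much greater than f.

W: 24.5 ft × 304.8 mm/ft = 7467.60 mm.
Magnification m = h/W = dᵢ/dₒ; combined with 1/f = 1/dₒ + 1/dᵢ this gives dₒ = f·(1 + W/h).
dₒ = 59 mm × (1 + 7467.6/13) = 59 × 575.4308 ≈ 33950.414 mm = 33.9504 m.

33.95 m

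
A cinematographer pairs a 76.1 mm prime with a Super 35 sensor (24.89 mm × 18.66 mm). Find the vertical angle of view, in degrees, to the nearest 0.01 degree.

Angle of view α = 2·arctan(h/2f) with h = 18.66 mm and f = 76.1 mm.
h/2f = 0.12260; arctan(0.12260) ≈ 6.9897°, so α ≈ 13.9794°.

13.98°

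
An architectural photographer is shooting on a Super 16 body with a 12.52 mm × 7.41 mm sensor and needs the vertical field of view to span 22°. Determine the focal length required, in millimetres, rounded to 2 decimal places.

From α = 2·arctan(h/2f) we get f = h / (2·tan(α/2)).
With h = 7.41 mm and α/2 = 11°, tan(α/2) ≈ 0.19438, so f ≈ 7.41 / 0.38876 ≈ 19.0606 mm.

19.06 mm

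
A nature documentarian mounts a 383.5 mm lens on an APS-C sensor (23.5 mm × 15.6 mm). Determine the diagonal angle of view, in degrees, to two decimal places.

4.21°

Sensor diagonal = √(23.5² + 15.6²) = √795.6100 ≈ 28.2066 mm.
Angle of view α = 2·arctan(d/2f) with d = 28.2066 mm and f = 383.5 mm.
d/2f = 0.03678; arctan(0.03678) ≈ 2.1061°, so α ≈ 4.2122°.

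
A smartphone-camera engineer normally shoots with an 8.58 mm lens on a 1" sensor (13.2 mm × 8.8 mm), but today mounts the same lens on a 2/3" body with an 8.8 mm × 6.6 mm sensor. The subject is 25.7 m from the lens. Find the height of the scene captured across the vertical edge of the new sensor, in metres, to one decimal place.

The focal length stays 8.58 mm; the relevant sensor dimension is now h = 6.6 mm. Object distance dₒ = 25.7 m = 25700 mm.
Thin-lens field height W = h·(dₒ − f)/f = 6.6 × (25700 − 8.58)/8.58 ≈ 19762.631 mm = 19.7626 m.

19.8 m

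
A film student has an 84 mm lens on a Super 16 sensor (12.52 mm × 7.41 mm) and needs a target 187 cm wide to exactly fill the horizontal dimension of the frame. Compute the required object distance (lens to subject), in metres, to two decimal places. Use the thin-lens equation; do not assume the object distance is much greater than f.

W: 187 cm = 1870 mm.
Magnification m = w/W = dᵢ/dₒ; combined with 1/f = 1/dₒ + 1/dᵢ this gives dₒ = f·(1 + W/w).
dₒ = 84 mm × (1 + 1870/12.52) = 84 × 150.3610 ≈ 12630.326 mm = 12.6303 m.

12.63 m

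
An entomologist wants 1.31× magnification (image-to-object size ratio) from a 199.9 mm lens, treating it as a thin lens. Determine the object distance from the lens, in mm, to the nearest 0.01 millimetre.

With m = dᵢ/dₒ and 1/f = 1/dₒ + 1/dᵢ, substituting dᵢ = m·dₒ gives 1/f = (1 + 1/m)/dₒ, hence dₒ = f·(1 + 1/m).
dₒ = 199.9 × (1 + 1/1.31) = 199.9 × 1.76336 ≈ 352.495 mm.

352.50 mm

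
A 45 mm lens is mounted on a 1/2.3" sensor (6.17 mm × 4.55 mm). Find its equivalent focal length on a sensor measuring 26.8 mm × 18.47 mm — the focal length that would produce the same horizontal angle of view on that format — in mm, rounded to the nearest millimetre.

Equal angle of view means equal width/f ratio, so f₂ = f₁ · (width₂/width₁) = 45 × 26.8/6.17.
f₂ = 45 × 4.34360 ≈ 195.462 mm.

195 mm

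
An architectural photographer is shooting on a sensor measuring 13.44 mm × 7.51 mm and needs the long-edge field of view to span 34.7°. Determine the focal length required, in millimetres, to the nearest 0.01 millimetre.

From α = 2·arctan(w/2f) we get f = w / (2·tan(α/2)).
With w = 13.44 mm and α/2 = 17.35°, tan(α/2) ≈ 0.31242, so f ≈ 13.44 / 0.62485 ≈ 21.5093 mm.

21.51 mm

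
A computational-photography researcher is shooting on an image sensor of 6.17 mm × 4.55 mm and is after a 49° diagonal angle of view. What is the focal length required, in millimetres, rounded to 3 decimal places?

8.411 mm

Sensor diagonal = √(6.17² + 4.55²) = √58.7714 ≈ 7.6663 mm.
From α = 2·arctan(d/2f) we get f = d / (2·tan(α/2)).
With d = 7.6663 mm and α/2 = 24.5°, tan(α/2) ≈ 0.45573, so f ≈ 7.6663 / 0.91145 ≈ 8.4110 mm.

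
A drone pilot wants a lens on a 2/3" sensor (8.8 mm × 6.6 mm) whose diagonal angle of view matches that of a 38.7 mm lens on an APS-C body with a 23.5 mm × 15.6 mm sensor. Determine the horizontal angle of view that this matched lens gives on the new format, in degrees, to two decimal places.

Sensor diagonal = √(23.5² + 15.6²) = √795.6100 ≈ 28.2066 mm.
Sensor diagonal = √(8.8² + 6.6²) = √121.0000 ≈ 11.0000 mm.
Equal diagonal AOV ⇒ f₂ = f₁ · 11.0000/28.2066 = 38.7 × 0.38998 ≈ 15.0922 mm.
Horizontal AOV on the new format = 2·arctan(8.8 / (2 × 15.0922)) = 2·arctan(0.29154) ≈ 32.5071°.

32.51°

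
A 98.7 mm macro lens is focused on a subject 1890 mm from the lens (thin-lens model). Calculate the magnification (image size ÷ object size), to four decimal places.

0.0551×

Thin lens: 1/f = 1/dₒ + 1/dᵢ → 1/dᵢ = 1/98.7 − 1/1890 = 0.0096026 mm⁻¹, so dᵢ ≈ 104.1383 mm.
Magnification m = dᵢ/dₒ = 104.1383/1890 ≈ 0.05510.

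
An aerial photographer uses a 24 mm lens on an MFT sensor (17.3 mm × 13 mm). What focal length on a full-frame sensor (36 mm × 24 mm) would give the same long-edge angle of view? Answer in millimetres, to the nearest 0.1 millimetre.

Equal angle of view means equal width/f ratio, so f₂ = f₁ · (width₂/width₁) = 24 × 36/17.3.
f₂ = 24 × 2.08092 ≈ 49.942 mm.

49.9 mm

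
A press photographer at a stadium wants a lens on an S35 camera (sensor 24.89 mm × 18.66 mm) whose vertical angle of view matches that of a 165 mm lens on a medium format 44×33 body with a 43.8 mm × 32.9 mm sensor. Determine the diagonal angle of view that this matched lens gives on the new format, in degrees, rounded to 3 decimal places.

18.873°

Equal vertical AOV ⇒ f₂ = f₁ · 18.66/32.9 = 165 × 0.56717 ≈ 93.5836 mm.
Sensor diagonal = √(24.89² + 18.66²) = √967.7077 ≈ 31.1080 mm.
Diagonal AOV on the new format = 2·arctan(31.1080 / (2 × 93.5836)) = 2·arctan(0.16620) ≈ 18.8731°.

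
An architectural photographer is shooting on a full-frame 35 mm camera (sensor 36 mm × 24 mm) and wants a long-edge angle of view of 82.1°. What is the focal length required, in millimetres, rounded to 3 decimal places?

From α = 2·arctan(w/2f) we get f = w / (2·tan(α/2)).
With w = 36 mm and α/2 = 41.05°, tan(α/2) ≈ 0.87082, so f ≈ 36 / 1.74164 ≈ 20.6702 mm.

20.670 mm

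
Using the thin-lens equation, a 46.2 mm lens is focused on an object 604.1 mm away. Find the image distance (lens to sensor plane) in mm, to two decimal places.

1/dᵢ = 1/f − 1/dₒ = 1/46.2 − 1/604.1 = 0.0199897 mm⁻¹.
dᵢ = 1/0.0199897 ≈ 50.0258 mm.

50.03 mm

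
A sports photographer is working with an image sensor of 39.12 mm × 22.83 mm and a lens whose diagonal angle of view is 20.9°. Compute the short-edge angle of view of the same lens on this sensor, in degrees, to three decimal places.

Sensor diagonal = √(39.12² + 22.83²) = √2051.5833 ≈ 45.2944 mm.
From the diagonal AOV: f = 45.2944 / (2·tan(10.45°)) = 45.2944 / 0.36887 ≈ 122.7913 mm.
Short-edge AOV = 2·arctan(22.83 / (2 × 122.7913)) = 2·arctan(0.09296) ≈ 10.6222°.

10.622°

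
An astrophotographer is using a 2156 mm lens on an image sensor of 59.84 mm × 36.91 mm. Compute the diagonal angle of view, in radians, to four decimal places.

Sensor diagonal = √(59.84² + 36.91²) = √4943.1737 ≈ 70.3077 mm.
Angle of view α = 2·arctan(d/2f) with d = 70.3077 mm and f = 2156 mm.
d/2f = 0.01631; arctan(0.01631) ≈ 0.0163 rad, so α ≈ 0.0326 rad.

0.0326 rad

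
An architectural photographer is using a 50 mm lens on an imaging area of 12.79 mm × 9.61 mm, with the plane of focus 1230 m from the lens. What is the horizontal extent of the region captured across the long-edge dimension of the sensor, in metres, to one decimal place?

dₒ: 1230 m = 1.23e+06 mm.
Similar triangles through the lens centre give W/dₒ = w/dᵢ; with 1/f = 1/dₒ + 1/dᵢ this gives W = w·(dₒ − f)/f.
W = 12.79 mm × (1.23e+06 − 50) / 50 = 12.79 × 24599.0000 ≈ 314621.210 mm = 314.621 m.

314.6 m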